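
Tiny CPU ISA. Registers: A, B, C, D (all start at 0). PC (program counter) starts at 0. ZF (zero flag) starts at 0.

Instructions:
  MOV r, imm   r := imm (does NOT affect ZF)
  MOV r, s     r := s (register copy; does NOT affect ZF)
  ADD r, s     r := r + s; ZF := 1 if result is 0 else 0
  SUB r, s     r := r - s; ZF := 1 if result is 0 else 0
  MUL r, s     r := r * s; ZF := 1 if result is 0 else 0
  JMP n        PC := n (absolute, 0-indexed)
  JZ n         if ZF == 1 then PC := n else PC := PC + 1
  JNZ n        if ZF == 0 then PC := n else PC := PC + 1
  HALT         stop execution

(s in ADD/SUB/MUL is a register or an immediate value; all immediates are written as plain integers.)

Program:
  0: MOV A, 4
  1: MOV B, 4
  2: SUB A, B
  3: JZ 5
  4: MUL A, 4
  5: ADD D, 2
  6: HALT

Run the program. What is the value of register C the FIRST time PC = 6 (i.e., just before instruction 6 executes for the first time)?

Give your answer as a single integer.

Step 1: PC=0 exec 'MOV A, 4'. After: A=4 B=0 C=0 D=0 ZF=0 PC=1
Step 2: PC=1 exec 'MOV B, 4'. After: A=4 B=4 C=0 D=0 ZF=0 PC=2
Step 3: PC=2 exec 'SUB A, B'. After: A=0 B=4 C=0 D=0 ZF=1 PC=3
Step 4: PC=3 exec 'JZ 5'. After: A=0 B=4 C=0 D=0 ZF=1 PC=5
Step 5: PC=5 exec 'ADD D, 2'. After: A=0 B=4 C=0 D=2 ZF=0 PC=6
First time PC=6: C=0

0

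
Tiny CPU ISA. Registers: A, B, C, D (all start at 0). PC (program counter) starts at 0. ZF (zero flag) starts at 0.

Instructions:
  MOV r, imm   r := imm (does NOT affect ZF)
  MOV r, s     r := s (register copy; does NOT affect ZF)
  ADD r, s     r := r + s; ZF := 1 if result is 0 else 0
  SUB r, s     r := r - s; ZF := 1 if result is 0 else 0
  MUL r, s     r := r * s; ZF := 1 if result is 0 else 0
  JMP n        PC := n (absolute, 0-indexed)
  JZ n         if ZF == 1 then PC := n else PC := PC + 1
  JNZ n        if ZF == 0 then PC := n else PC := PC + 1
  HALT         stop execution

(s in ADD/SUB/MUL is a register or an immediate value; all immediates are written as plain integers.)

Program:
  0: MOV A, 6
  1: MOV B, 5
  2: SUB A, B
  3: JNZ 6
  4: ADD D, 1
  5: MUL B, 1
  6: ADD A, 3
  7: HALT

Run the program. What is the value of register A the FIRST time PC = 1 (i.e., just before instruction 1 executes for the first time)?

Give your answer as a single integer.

Step 1: PC=0 exec 'MOV A, 6'. After: A=6 B=0 C=0 D=0 ZF=0 PC=1
First time PC=1: A=6

6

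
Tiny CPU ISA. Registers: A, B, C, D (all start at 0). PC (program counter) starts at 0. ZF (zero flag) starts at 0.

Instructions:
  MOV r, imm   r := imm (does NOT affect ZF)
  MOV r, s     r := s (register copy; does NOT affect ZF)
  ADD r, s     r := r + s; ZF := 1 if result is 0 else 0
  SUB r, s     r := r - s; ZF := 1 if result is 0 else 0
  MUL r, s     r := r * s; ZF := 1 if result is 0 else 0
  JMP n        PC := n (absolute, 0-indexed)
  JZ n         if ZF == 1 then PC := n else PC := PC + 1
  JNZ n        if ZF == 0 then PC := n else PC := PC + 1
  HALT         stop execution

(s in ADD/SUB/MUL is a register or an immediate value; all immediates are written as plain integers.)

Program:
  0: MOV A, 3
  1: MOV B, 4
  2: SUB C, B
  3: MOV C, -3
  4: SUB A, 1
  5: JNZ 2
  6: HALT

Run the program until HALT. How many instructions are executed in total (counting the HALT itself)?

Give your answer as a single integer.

Step 1: PC=0 exec 'MOV A, 3'. After: A=3 B=0 C=0 D=0 ZF=0 PC=1
Step 2: PC=1 exec 'MOV B, 4'. After: A=3 B=4 C=0 D=0 ZF=0 PC=2
Step 3: PC=2 exec 'SUB C, B'. After: A=3 B=4 C=-4 D=0 ZF=0 PC=3
Step 4: PC=3 exec 'MOV C, -3'. After: A=3 B=4 C=-3 D=0 ZF=0 PC=4
Step 5: PC=4 exec 'SUB A, 1'. After: A=2 B=4 C=-3 D=0 ZF=0 PC=5
Step 6: PC=5 exec 'JNZ 2'. After: A=2 B=4 C=-3 D=0 ZF=0 PC=2
Step 7: PC=2 exec 'SUB C, B'. After: A=2 B=4 C=-7 D=0 ZF=0 PC=3
Step 8: PC=3 exec 'MOV C, -3'. After: A=2 B=4 C=-3 D=0 ZF=0 PC=4
Step 9: PC=4 exec 'SUB A, 1'. After: A=1 B=4 C=-3 D=0 ZF=0 PC=5
Step 10: PC=5 exec 'JNZ 2'. After: A=1 B=4 C=-3 D=0 ZF=0 PC=2
Step 11: PC=2 exec 'SUB C, B'. After: A=1 B=4 C=-7 D=0 ZF=0 PC=3
Step 12: PC=3 exec 'MOV C, -3'. After: A=1 B=4 C=-3 D=0 ZF=0 PC=4
Step 13: PC=4 exec 'SUB A, 1'. After: A=0 B=4 C=-3 D=0 ZF=1 PC=5
Step 14: PC=5 exec 'JNZ 2'. After: A=0 B=4 C=-3 D=0 ZF=1 PC=6
Step 15: PC=6 exec 'HALT'. After: A=0 B=4 C=-3 D=0 ZF=1 PC=6 HALTED
Total instructions executed: 15

Answer: 15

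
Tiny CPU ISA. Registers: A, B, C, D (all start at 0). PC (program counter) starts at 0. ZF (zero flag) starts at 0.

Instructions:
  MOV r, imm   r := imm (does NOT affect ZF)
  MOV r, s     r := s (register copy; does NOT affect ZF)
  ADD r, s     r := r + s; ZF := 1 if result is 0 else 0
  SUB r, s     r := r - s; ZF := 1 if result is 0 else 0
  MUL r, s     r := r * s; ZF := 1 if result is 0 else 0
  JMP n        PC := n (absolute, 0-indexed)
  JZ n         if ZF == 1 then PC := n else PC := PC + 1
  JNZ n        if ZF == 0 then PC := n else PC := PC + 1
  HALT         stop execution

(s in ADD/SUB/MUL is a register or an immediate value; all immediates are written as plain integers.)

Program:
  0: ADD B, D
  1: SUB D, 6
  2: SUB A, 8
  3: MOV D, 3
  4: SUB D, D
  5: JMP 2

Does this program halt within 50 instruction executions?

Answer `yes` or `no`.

Step 1: PC=0 exec 'ADD B, D'. After: A=0 B=0 C=0 D=0 ZF=1 PC=1
Step 2: PC=1 exec 'SUB D, 6'. After: A=0 B=0 C=0 D=-6 ZF=0 PC=2
Step 3: PC=2 exec 'SUB A, 8'. After: A=-8 B=0 C=0 D=-6 ZF=0 PC=3
Step 4: PC=3 exec 'MOV D, 3'. After: A=-8 B=0 C=0 D=3 ZF=0 PC=4
Step 5: PC=4 exec 'SUB D, D'. After: A=-8 B=0 C=0 D=0 ZF=1 PC=5
Step 6: PC=5 exec 'JMP 2'. After: A=-8 B=0 C=0 D=0 ZF=1 PC=2
Step 7: PC=2 exec 'SUB A, 8'. After: A=-16 B=0 C=0 D=0 ZF=0 PC=3
Step 8: PC=3 exec 'MOV D, 3'. After: A=-16 B=0 C=0 D=3 ZF=0 PC=4
Step 9: PC=4 exec 'SUB D, D'. After: A=-16 B=0 C=0 D=0 ZF=1 PC=5
Step 10: PC=5 exec 'JMP 2'. After: A=-16 B=0 C=0 D=0 ZF=1 PC=2
Step 11: PC=2 exec 'SUB A, 8'. After: A=-24 B=0 C=0 D=0 ZF=0 PC=3
Step 12: PC=3 exec 'MOV D, 3'. After: A=-24 B=0 C=0 D=3 ZF=0 PC=4
Step 13: PC=4 exec 'SUB D, D'. After: A=-24 B=0 C=0 D=0 ZF=1 PC=5
Step 14: PC=5 exec 'JMP 2'. After: A=-24 B=0 C=0 D=0 ZF=1 PC=2
Step 15: PC=2 exec 'SUB A, 8'. After: A=-32 B=0 C=0 D=0 ZF=0 PC=3
After 50 steps: not halted. PC revisits the same instructions with no path to HALT; will never halt.

Answer: no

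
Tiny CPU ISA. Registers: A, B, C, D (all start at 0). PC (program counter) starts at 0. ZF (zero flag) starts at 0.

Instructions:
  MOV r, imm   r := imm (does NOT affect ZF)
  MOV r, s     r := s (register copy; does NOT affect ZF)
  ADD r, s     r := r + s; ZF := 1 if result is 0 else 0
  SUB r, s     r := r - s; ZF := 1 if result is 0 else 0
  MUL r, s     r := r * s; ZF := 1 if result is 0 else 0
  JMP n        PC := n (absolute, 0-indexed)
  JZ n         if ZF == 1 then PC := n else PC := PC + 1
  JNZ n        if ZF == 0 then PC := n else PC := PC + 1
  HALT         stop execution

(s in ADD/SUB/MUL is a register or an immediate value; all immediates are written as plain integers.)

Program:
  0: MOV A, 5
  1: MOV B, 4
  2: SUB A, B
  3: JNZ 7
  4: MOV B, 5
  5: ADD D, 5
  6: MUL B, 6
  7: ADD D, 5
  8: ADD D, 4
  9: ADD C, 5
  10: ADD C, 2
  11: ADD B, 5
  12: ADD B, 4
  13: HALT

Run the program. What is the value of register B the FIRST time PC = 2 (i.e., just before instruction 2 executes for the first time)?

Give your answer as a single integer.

Step 1: PC=0 exec 'MOV A, 5'. After: A=5 B=0 C=0 D=0 ZF=0 PC=1
Step 2: PC=1 exec 'MOV B, 4'. After: A=5 B=4 C=0 D=0 ZF=0 PC=2
First time PC=2: B=4

4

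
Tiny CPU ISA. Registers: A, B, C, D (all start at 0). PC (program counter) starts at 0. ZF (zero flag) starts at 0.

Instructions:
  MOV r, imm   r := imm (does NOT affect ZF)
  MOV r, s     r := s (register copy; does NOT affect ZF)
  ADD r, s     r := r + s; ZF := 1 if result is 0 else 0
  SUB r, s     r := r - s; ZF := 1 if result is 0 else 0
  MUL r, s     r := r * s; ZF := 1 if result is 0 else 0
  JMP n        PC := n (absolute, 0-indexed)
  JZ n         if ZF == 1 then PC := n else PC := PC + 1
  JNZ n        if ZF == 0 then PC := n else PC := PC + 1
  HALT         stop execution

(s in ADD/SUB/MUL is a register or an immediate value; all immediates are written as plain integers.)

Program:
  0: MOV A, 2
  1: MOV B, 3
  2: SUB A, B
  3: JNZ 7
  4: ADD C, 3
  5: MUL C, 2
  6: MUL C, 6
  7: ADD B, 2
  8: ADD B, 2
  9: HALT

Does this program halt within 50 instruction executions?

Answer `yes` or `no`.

Answer: yes

Derivation:
Step 1: PC=0 exec 'MOV A, 2'. After: A=2 B=0 C=0 D=0 ZF=0 PC=1
Step 2: PC=1 exec 'MOV B, 3'. After: A=2 B=3 C=0 D=0 ZF=0 PC=2
Step 3: PC=2 exec 'SUB A, B'. After: A=-1 B=3 C=0 D=0 ZF=0 PC=3
Step 4: PC=3 exec 'JNZ 7'. After: A=-1 B=3 C=0 D=0 ZF=0 PC=7
Step 5: PC=7 exec 'ADD B, 2'. After: A=-1 B=5 C=0 D=0 ZF=0 PC=8
Step 6: PC=8 exec 'ADD B, 2'. After: A=-1 B=7 C=0 D=0 ZF=0 PC=9
Step 7: PC=9 exec 'HALT'. After: A=-1 B=7 C=0 D=0 ZF=0 PC=9 HALTED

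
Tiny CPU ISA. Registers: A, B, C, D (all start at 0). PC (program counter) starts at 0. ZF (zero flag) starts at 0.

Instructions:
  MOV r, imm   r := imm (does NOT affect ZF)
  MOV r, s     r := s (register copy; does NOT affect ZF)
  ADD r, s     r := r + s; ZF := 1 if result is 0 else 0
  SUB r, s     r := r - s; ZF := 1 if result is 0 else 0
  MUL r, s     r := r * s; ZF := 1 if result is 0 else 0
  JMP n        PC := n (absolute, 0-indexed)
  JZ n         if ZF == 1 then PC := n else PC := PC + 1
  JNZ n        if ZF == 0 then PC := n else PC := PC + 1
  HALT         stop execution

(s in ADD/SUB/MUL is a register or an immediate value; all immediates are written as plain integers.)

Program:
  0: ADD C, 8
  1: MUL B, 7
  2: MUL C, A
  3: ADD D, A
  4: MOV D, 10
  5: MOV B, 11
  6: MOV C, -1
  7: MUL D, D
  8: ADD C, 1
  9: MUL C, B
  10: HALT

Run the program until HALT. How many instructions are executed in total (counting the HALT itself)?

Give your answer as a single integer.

Answer: 11

Derivation:
Step 1: PC=0 exec 'ADD C, 8'. After: A=0 B=0 C=8 D=0 ZF=0 PC=1
Step 2: PC=1 exec 'MUL B, 7'. After: A=0 B=0 C=8 D=0 ZF=1 PC=2
Step 3: PC=2 exec 'MUL C, A'. After: A=0 B=0 C=0 D=0 ZF=1 PC=3
Step 4: PC=3 exec 'ADD D, A'. After: A=0 B=0 C=0 D=0 ZF=1 PC=4
Step 5: PC=4 exec 'MOV D, 10'. After: A=0 B=0 C=0 D=10 ZF=1 PC=5
Step 6: PC=5 exec 'MOV B, 11'. After: A=0 B=11 C=0 D=10 ZF=1 PC=6
Step 7: PC=6 exec 'MOV C, -1'. After: A=0 B=11 C=-1 D=10 ZF=1 PC=7
Step 8: PC=7 exec 'MUL D, D'. After: A=0 B=11 C=-1 D=100 ZF=0 PC=8
Step 9: PC=8 exec 'ADD C, 1'. After: A=0 B=11 C=0 D=100 ZF=1 PC=9
Step 10: PC=9 exec 'MUL C, B'. After: A=0 B=11 C=0 D=100 ZF=1 PC=10
Step 11: PC=10 exec 'HALT'. After: A=0 B=11 C=0 D=100 ZF=1 PC=10 HALTED
Total instructions executed: 11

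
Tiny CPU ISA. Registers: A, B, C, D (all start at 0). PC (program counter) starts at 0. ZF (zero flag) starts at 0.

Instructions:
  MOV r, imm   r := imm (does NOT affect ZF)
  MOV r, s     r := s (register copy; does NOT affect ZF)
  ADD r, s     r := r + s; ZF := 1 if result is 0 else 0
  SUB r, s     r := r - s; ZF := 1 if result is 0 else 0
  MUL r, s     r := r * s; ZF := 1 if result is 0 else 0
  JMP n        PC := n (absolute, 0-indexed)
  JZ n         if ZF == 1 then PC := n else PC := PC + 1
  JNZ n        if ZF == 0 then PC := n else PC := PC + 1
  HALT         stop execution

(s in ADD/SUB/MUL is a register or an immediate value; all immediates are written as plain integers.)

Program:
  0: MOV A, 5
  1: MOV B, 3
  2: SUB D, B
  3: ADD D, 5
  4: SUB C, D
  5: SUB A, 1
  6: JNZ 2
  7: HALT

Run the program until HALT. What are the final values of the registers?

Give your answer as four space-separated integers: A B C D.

Answer: 0 3 -30 10

Derivation:
Step 1: PC=0 exec 'MOV A, 5'. After: A=5 B=0 C=0 D=0 ZF=0 PC=1
Step 2: PC=1 exec 'MOV B, 3'. After: A=5 B=3 C=0 D=0 ZF=0 PC=2
Step 3: PC=2 exec 'SUB D, B'. After: A=5 B=3 C=0 D=-3 ZF=0 PC=3
Step 4: PC=3 exec 'ADD D, 5'. After: A=5 B=3 C=0 D=2 ZF=0 PC=4
Step 5: PC=4 exec 'SUB C, D'. After: A=5 B=3 C=-2 D=2 ZF=0 PC=5
Step 6: PC=5 exec 'SUB A, 1'. After: A=4 B=3 C=-2 D=2 ZF=0 PC=6
Step 7: PC=6 exec 'JNZ 2'. After: A=4 B=3 C=-2 D=2 ZF=0 PC=2
Step 8: PC=2 exec 'SUB D, B'. After: A=4 B=3 C=-2 D=-1 ZF=0 PC=3
Step 9: PC=3 exec 'ADD D, 5'. After: A=4 B=3 C=-2 D=4 ZF=0 PC=4
Step 10: PC=4 exec 'SUB C, D'. After: A=4 B=3 C=-6 D=4 ZF=0 PC=5
Step 11: PC=5 exec 'SUB A, 1'. After: A=3 B=3 C=-6 D=4 ZF=0 PC=6
Step 12: PC=6 exec 'JNZ 2'. After: A=3 B=3 C=-6 D=4 ZF=0 PC=2
Step 13: PC=2 exec 'SUB D, B'. After: A=3 B=3 C=-6 D=1 ZF=0 PC=3
Step 14: PC=3 exec 'ADD D, 5'. After: A=3 B=3 C=-6 D=6 ZF=0 PC=4
Step 15: PC=4 exec 'SUB C, D'. After: A=3 B=3 C=-12 D=6 ZF=0 PC=5
Step 16: PC=5 exec 'SUB A, 1'. After: A=2 B=3 C=-12 D=6 ZF=0 PC=6
Step 17: PC=6 exec 'JNZ 2'. After: A=2 B=3 C=-12 D=6 ZF=0 PC=2
Step 18: PC=2 exec 'SUB D, B'. After: A=2 B=3 C=-12 D=3 ZF=0 PC=3
Step 19: PC=3 exec 'ADD D, 5'. After: A=2 B=3 C=-12 D=8 ZF=0 PC=4
Step 20: PC=4 exec 'SUB C, D'. After: A=2 B=3 C=-20 D=8 ZF=0 PC=5
Step 21: PC=5 exec 'SUB A, 1'. After: A=1 B=3 C=-20 D=8 ZF=0 PC=6
Step 22: PC=6 exec 'JNZ 2'. After: A=1 B=3 C=-20 D=8 ZF=0 PC=2
Step 23: PC=2 exec 'SUB D, B'. After: A=1 B=3 C=-20 D=5 ZF=0 PC=3
Step 24: PC=3 exec 'ADD D, 5'. After: A=1 B=3 C=-20 D=10 ZF=0 PC=4
Step 25: PC=4 exec 'SUB C, D'. After: A=1 B=3 C=-30 D=10 ZF=0 PC=5
Step 26: PC=5 exec 'SUB A, 1'. After: A=0 B=3 C=-30 D=10 ZF=1 PC=6
Step 27: PC=6 exec 'JNZ 2'. After: A=0 B=3 C=-30 D=10 ZF=1 PC=7
Step 28: PC=7 exec 'HALT'. After: A=0 B=3 C=-30 D=10 ZF=1 PC=7 HALTED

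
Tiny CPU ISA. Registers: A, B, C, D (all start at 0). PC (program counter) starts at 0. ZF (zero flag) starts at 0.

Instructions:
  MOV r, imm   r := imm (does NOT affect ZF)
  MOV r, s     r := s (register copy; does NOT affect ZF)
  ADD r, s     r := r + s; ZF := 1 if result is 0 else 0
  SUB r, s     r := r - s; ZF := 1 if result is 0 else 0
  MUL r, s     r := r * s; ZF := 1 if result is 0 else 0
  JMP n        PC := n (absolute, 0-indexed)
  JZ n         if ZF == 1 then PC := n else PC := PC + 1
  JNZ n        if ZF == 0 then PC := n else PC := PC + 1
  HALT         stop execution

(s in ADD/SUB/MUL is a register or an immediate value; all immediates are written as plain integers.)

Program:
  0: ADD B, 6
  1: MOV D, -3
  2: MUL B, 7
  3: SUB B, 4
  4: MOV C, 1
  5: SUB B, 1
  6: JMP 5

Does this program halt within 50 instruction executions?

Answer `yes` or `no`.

Answer: no

Derivation:
Step 1: PC=0 exec 'ADD B, 6'. After: A=0 B=6 C=0 D=0 ZF=0 PC=1
Step 2: PC=1 exec 'MOV D, -3'. After: A=0 B=6 C=0 D=-3 ZF=0 PC=2
Step 3: PC=2 exec 'MUL B, 7'. After: A=0 B=42 C=0 D=-3 ZF=0 PC=3
Step 4: PC=3 exec 'SUB B, 4'. After: A=0 B=38 C=0 D=-3 ZF=0 PC=4
Step 5: PC=4 exec 'MOV C, 1'. After: A=0 B=38 C=1 D=-3 ZF=0 PC=5
Step 6: PC=5 exec 'SUB B, 1'. After: A=0 B=37 C=1 D=-3 ZF=0 PC=6
Step 7: PC=6 exec 'JMP 5'. After: A=0 B=37 C=1 D=-3 ZF=0 PC=5
Step 8: PC=5 exec 'SUB B, 1'. After: A=0 B=36 C=1 D=-3 ZF=0 PC=6
Step 9: PC=6 exec 'JMP 5'. After: A=0 B=36 C=1 D=-3 ZF=0 PC=5
Step 10: PC=5 exec 'SUB B, 1'. After: A=0 B=35 C=1 D=-3 ZF=0 PC=6
Step 11: PC=6 exec 'JMP 5'. After: A=0 B=35 C=1 D=-3 ZF=0 PC=5
Step 12: PC=5 exec 'SUB B, 1'. After: A=0 B=34 C=1 D=-3 ZF=0 PC=6
Step 13: PC=6 exec 'JMP 5'. After: A=0 B=34 C=1 D=-3 ZF=0 PC=5
Step 14: PC=5 exec 'SUB B, 1'. After: A=0 B=33 C=1 D=-3 ZF=0 PC=6
Step 15: PC=6 exec 'JMP 5'. After: A=0 B=33 C=1 D=-3 ZF=0 PC=5
After 50 steps: not halted. PC revisits the same instructions with no path to HALT; will never halt.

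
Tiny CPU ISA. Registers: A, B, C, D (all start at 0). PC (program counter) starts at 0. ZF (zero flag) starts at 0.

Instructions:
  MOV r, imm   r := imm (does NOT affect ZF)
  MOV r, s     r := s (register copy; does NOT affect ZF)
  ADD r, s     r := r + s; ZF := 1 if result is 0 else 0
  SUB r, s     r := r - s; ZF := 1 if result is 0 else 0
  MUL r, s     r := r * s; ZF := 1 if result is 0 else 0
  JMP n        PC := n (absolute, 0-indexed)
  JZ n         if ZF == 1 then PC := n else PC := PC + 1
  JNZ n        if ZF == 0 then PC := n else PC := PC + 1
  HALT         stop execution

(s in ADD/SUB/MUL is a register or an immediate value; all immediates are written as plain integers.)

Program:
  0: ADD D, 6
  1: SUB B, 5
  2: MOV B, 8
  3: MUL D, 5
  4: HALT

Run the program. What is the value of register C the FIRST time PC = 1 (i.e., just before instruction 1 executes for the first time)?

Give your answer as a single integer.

Step 1: PC=0 exec 'ADD D, 6'. After: A=0 B=0 C=0 D=6 ZF=0 PC=1
First time PC=1: C=0

0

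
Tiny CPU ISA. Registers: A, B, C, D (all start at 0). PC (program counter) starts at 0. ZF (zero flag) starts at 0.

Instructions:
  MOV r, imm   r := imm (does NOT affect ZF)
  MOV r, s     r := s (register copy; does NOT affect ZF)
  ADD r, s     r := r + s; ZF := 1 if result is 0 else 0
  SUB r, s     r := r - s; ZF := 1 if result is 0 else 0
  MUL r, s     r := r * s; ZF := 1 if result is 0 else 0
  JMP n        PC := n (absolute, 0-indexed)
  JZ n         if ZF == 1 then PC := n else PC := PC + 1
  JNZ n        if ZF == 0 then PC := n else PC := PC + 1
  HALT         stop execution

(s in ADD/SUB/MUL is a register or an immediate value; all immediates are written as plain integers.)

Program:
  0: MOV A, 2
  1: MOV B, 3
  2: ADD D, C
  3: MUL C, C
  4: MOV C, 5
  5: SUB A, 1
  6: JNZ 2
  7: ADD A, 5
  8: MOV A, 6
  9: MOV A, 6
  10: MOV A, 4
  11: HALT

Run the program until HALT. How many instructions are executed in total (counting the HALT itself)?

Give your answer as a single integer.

Answer: 17

Derivation:
Step 1: PC=0 exec 'MOV A, 2'. After: A=2 B=0 C=0 D=0 ZF=0 PC=1
Step 2: PC=1 exec 'MOV B, 3'. After: A=2 B=3 C=0 D=0 ZF=0 PC=2
Step 3: PC=2 exec 'ADD D, C'. After: A=2 B=3 C=0 D=0 ZF=1 PC=3
Step 4: PC=3 exec 'MUL C, C'. After: A=2 B=3 C=0 D=0 ZF=1 PC=4
Step 5: PC=4 exec 'MOV C, 5'. After: A=2 B=3 C=5 D=0 ZF=1 PC=5
Step 6: PC=5 exec 'SUB A, 1'. After: A=1 B=3 C=5 D=0 ZF=0 PC=6
Step 7: PC=6 exec 'JNZ 2'. After: A=1 B=3 C=5 D=0 ZF=0 PC=2
Step 8: PC=2 exec 'ADD D, C'. After: A=1 B=3 C=5 D=5 ZF=0 PC=3
Step 9: PC=3 exec 'MUL C, C'. After: A=1 B=3 C=25 D=5 ZF=0 PC=4
Step 10: PC=4 exec 'MOV C, 5'. After: A=1 B=3 C=5 D=5 ZF=0 PC=5
Step 11: PC=5 exec 'SUB A, 1'. After: A=0 B=3 C=5 D=5 ZF=1 PC=6
Step 12: PC=6 exec 'JNZ 2'. After: A=0 B=3 C=5 D=5 ZF=1 PC=7
Step 13: PC=7 exec 'ADD A, 5'. After: A=5 B=3 C=5 D=5 ZF=0 PC=8
Step 14: PC=8 exec 'MOV A, 6'. After: A=6 B=3 C=5 D=5 ZF=0 PC=9
Step 15: PC=9 exec 'MOV A, 6'. After: A=6 B=3 C=5 D=5 ZF=0 PC=10
Step 16: PC=10 exec 'MOV A, 4'. After: A=4 B=3 C=5 D=5 ZF=0 PC=11
Step 17: PC=11 exec 'HALT'. After: A=4 B=3 C=5 D=5 ZF=0 PC=11 HALTED
Total instructions executed: 17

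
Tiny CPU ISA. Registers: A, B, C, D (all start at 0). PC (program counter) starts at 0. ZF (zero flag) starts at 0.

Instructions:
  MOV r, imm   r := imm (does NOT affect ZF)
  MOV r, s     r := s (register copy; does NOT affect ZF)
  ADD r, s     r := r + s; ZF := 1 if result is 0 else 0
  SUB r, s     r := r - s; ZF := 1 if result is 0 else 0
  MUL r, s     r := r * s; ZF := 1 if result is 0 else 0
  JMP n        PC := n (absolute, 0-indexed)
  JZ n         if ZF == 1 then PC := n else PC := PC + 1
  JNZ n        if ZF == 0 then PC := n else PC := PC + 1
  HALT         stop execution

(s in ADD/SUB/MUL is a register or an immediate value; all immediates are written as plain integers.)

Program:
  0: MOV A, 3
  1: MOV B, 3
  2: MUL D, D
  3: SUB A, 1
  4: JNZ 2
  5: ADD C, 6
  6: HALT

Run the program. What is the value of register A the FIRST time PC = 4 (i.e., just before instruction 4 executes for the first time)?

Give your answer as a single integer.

Step 1: PC=0 exec 'MOV A, 3'. After: A=3 B=0 C=0 D=0 ZF=0 PC=1
Step 2: PC=1 exec 'MOV B, 3'. After: A=3 B=3 C=0 D=0 ZF=0 PC=2
Step 3: PC=2 exec 'MUL D, D'. After: A=3 B=3 C=0 D=0 ZF=1 PC=3
Step 4: PC=3 exec 'SUB A, 1'. After: A=2 B=3 C=0 D=0 ZF=0 PC=4
First time PC=4: A=2

2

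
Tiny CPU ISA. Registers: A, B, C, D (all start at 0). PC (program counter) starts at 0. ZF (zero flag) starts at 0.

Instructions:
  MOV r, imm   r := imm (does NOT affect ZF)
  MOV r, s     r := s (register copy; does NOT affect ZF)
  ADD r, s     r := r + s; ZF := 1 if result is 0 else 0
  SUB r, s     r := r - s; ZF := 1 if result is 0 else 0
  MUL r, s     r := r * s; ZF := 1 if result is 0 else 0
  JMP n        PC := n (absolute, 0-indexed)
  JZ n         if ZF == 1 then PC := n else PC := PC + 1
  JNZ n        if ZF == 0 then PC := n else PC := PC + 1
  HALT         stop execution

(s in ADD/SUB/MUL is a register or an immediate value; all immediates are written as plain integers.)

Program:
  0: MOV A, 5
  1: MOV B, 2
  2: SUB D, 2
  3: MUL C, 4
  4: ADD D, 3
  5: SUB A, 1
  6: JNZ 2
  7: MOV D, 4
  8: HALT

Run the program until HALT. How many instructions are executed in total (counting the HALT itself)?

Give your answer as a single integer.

Answer: 29

Derivation:
Step 1: PC=0 exec 'MOV A, 5'. After: A=5 B=0 C=0 D=0 ZF=0 PC=1
Step 2: PC=1 exec 'MOV B, 2'. After: A=5 B=2 C=0 D=0 ZF=0 PC=2
Step 3: PC=2 exec 'SUB D, 2'. After: A=5 B=2 C=0 D=-2 ZF=0 PC=3
Step 4: PC=3 exec 'MUL C, 4'. After: A=5 B=2 C=0 D=-2 ZF=1 PC=4
Step 5: PC=4 exec 'ADD D, 3'. After: A=5 B=2 C=0 D=1 ZF=0 PC=5
Step 6: PC=5 exec 'SUB A, 1'. After: A=4 B=2 C=0 D=1 ZF=0 PC=6
Step 7: PC=6 exec 'JNZ 2'. After: A=4 B=2 C=0 D=1 ZF=0 PC=2
Step 8: PC=2 exec 'SUB D, 2'. After: A=4 B=2 C=0 D=-1 ZF=0 PC=3
Step 9: PC=3 exec 'MUL C, 4'. After: A=4 B=2 C=0 D=-1 ZF=1 PC=4
Step 10: PC=4 exec 'ADD D, 3'. After: A=4 B=2 C=0 D=2 ZF=0 PC=5
Step 11: PC=5 exec 'SUB A, 1'. After: A=3 B=2 C=0 D=2 ZF=0 PC=6
Step 12: PC=6 exec 'JNZ 2'. After: A=3 B=2 C=0 D=2 ZF=0 PC=2
Step 13: PC=2 exec 'SUB D, 2'. After: A=3 B=2 C=0 D=0 ZF=1 PC=3
Step 14: PC=3 exec 'MUL C, 4'. After: A=3 B=2 C=0 D=0 ZF=1 PC=4
Step 15: PC=4 exec 'ADD D, 3'. After: A=3 B=2 C=0 D=3 ZF=0 PC=5
Step 16: PC=5 exec 'SUB A, 1'. After: A=2 B=2 C=0 D=3 ZF=0 PC=6
Step 17: PC=6 exec 'JNZ 2'. After: A=2 B=2 C=0 D=3 ZF=0 PC=2
Step 18: PC=2 exec 'SUB D, 2'. After: A=2 B=2 C=0 D=1 ZF=0 PC=3
Step 19: PC=3 exec 'MUL C, 4'. After: A=2 B=2 C=0 D=1 ZF=1 PC=4
Step 20: PC=4 exec 'ADD D, 3'. After: A=2 B=2 C=0 D=4 ZF=0 PC=5
Step 21: PC=5 exec 'SUB A, 1'. After: A=1 B=2 C=0 D=4 ZF=0 PC=6
Step 22: PC=6 exec 'JNZ 2'. After: A=1 B=2 C=0 D=4 ZF=0 PC=2
Step 23: PC=2 exec 'SUB D, 2'. After: A=1 B=2 C=0 D=2 ZF=0 PC=3
Step 24: PC=3 exec 'MUL C, 4'. After: A=1 B=2 C=0 D=2 ZF=1 PC=4
Step 25: PC=4 exec 'ADD D, 3'. After: A=1 B=2 C=0 D=5 ZF=0 PC=5
Step 26: PC=5 exec 'SUB A, 1'. After: A=0 B=2 C=0 D=5 ZF=1 PC=6
Step 27: PC=6 exec 'JNZ 2'. After: A=0 B=2 C=0 D=5 ZF=1 PC=7
Step 28: PC=7 exec 'MOV D, 4'. After: A=0 B=2 C=0 D=4 ZF=1 PC=8
Step 29: PC=8 exec 'HALT'. After: A=0 B=2 C=0 D=4 ZF=1 PC=8 HALTED
Total instructions executed: 29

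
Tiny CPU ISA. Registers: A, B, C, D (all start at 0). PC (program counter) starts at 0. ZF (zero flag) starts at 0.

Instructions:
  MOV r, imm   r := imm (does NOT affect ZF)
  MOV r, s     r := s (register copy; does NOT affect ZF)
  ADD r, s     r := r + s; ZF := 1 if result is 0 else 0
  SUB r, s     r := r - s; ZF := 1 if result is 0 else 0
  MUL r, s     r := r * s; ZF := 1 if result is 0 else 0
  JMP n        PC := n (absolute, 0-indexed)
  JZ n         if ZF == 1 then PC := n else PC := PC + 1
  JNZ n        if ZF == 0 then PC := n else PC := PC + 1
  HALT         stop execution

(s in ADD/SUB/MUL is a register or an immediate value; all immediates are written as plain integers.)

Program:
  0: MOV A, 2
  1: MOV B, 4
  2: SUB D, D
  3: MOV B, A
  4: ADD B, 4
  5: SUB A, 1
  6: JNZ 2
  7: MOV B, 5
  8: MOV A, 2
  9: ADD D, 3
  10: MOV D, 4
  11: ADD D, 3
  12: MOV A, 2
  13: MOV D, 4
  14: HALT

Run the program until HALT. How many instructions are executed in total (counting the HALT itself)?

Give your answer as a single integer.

Step 1: PC=0 exec 'MOV A, 2'. After: A=2 B=0 C=0 D=0 ZF=0 PC=1
Step 2: PC=1 exec 'MOV B, 4'. After: A=2 B=4 C=0 D=0 ZF=0 PC=2
Step 3: PC=2 exec 'SUB D, D'. After: A=2 B=4 C=0 D=0 ZF=1 PC=3
Step 4: PC=3 exec 'MOV B, A'. After: A=2 B=2 C=0 D=0 ZF=1 PC=4
Step 5: PC=4 exec 'ADD B, 4'. After: A=2 B=6 C=0 D=0 ZF=0 PC=5
Step 6: PC=5 exec 'SUB A, 1'. After: A=1 B=6 C=0 D=0 ZF=0 PC=6
Step 7: PC=6 exec 'JNZ 2'. After: A=1 B=6 C=0 D=0 ZF=0 PC=2
Step 8: PC=2 exec 'SUB D, D'. After: A=1 B=6 C=0 D=0 ZF=1 PC=3
Step 9: PC=3 exec 'MOV B, A'. After: A=1 B=1 C=0 D=0 ZF=1 PC=4
Step 10: PC=4 exec 'ADD B, 4'. After: A=1 B=5 C=0 D=0 ZF=0 PC=5
Step 11: PC=5 exec 'SUB A, 1'. After: A=0 B=5 C=0 D=0 ZF=1 PC=6
Step 12: PC=6 exec 'JNZ 2'. After: A=0 B=5 C=0 D=0 ZF=1 PC=7
Step 13: PC=7 exec 'MOV B, 5'. After: A=0 B=5 C=0 D=0 ZF=1 PC=8
Step 14: PC=8 exec 'MOV A, 2'. After: A=2 B=5 C=0 D=0 ZF=1 PC=9
Step 15: PC=9 exec 'ADD D, 3'. After: A=2 B=5 C=0 D=3 ZF=0 PC=10
Step 16: PC=10 exec 'MOV D, 4'. After: A=2 B=5 C=0 D=4 ZF=0 PC=11
Step 17: PC=11 exec 'ADD D, 3'. After: A=2 B=5 C=0 D=7 ZF=0 PC=12
Step 18: PC=12 exec 'MOV A, 2'. After: A=2 B=5 C=0 D=7 ZF=0 PC=13
Step 19: PC=13 exec 'MOV D, 4'. After: A=2 B=5 C=0 D=4 ZF=0 PC=14
Step 20: PC=14 exec 'HALT'. After: A=2 B=5 C=0 D=4 ZF=0 PC=14 HALTED
Total instructions executed: 20

Answer: 20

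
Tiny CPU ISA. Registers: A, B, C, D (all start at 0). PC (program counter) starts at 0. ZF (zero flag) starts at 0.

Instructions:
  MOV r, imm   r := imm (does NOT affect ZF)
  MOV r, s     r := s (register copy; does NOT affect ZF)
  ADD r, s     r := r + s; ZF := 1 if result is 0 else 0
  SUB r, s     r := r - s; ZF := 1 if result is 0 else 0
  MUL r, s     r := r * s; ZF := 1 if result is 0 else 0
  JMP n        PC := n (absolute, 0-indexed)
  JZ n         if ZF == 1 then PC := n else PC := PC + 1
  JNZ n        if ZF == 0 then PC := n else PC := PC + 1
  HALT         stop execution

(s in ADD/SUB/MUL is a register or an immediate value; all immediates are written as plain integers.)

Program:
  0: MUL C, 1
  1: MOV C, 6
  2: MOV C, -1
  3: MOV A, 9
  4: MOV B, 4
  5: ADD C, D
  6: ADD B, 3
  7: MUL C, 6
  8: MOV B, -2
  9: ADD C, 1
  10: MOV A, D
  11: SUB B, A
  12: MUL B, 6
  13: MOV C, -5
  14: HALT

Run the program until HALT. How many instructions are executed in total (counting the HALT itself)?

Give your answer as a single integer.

Step 1: PC=0 exec 'MUL C, 1'. After: A=0 B=0 C=0 D=0 ZF=1 PC=1
Step 2: PC=1 exec 'MOV C, 6'. After: A=0 B=0 C=6 D=0 ZF=1 PC=2
Step 3: PC=2 exec 'MOV C, -1'. After: A=0 B=0 C=-1 D=0 ZF=1 PC=3
Step 4: PC=3 exec 'MOV A, 9'. After: A=9 B=0 C=-1 D=0 ZF=1 PC=4
Step 5: PC=4 exec 'MOV B, 4'. After: A=9 B=4 C=-1 D=0 ZF=1 PC=5
Step 6: PC=5 exec 'ADD C, D'. After: A=9 B=4 C=-1 D=0 ZF=0 PC=6
Step 7: PC=6 exec 'ADD B, 3'. After: A=9 B=7 C=-1 D=0 ZF=0 PC=7
Step 8: PC=7 exec 'MUL C, 6'. After: A=9 B=7 C=-6 D=0 ZF=0 PC=8
Step 9: PC=8 exec 'MOV B, -2'. After: A=9 B=-2 C=-6 D=0 ZF=0 PC=9
Step 10: PC=9 exec 'ADD C, 1'. After: A=9 B=-2 C=-5 D=0 ZF=0 PC=10
Step 11: PC=10 exec 'MOV A, D'. After: A=0 B=-2 C=-5 D=0 ZF=0 PC=11
Step 12: PC=11 exec 'SUB B, A'. After: A=0 B=-2 C=-5 D=0 ZF=0 PC=12
Step 13: PC=12 exec 'MUL B, 6'. After: A=0 B=-12 C=-5 D=0 ZF=0 PC=13
Step 14: PC=13 exec 'MOV C, -5'. After: A=0 B=-12 C=-5 D=0 ZF=0 PC=14
Step 15: PC=14 exec 'HALT'. After: A=0 B=-12 C=-5 D=0 ZF=0 PC=14 HALTED
Total instructions executed: 15

Answer: 15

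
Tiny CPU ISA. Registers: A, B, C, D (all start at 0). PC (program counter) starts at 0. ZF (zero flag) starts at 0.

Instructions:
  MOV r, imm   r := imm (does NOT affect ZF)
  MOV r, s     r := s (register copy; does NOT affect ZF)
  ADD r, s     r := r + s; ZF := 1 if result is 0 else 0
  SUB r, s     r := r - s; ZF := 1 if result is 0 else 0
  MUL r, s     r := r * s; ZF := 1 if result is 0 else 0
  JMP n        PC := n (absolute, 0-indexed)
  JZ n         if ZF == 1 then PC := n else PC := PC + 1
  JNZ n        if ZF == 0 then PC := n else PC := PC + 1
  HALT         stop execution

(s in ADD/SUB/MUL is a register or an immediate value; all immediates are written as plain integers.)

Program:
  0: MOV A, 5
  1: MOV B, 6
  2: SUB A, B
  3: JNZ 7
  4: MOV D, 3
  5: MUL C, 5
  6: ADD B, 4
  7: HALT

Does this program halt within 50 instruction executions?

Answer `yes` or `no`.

Answer: yes

Derivation:
Step 1: PC=0 exec 'MOV A, 5'. After: A=5 B=0 C=0 D=0 ZF=0 PC=1
Step 2: PC=1 exec 'MOV B, 6'. After: A=5 B=6 C=0 D=0 ZF=0 PC=2
Step 3: PC=2 exec 'SUB A, B'. After: A=-1 B=6 C=0 D=0 ZF=0 PC=3
Step 4: PC=3 exec 'JNZ 7'. After: A=-1 B=6 C=0 D=0 ZF=0 PC=7
Step 5: PC=7 exec 'HALT'. After: A=-1 B=6 C=0 D=0 ZF=0 PC=7 HALTED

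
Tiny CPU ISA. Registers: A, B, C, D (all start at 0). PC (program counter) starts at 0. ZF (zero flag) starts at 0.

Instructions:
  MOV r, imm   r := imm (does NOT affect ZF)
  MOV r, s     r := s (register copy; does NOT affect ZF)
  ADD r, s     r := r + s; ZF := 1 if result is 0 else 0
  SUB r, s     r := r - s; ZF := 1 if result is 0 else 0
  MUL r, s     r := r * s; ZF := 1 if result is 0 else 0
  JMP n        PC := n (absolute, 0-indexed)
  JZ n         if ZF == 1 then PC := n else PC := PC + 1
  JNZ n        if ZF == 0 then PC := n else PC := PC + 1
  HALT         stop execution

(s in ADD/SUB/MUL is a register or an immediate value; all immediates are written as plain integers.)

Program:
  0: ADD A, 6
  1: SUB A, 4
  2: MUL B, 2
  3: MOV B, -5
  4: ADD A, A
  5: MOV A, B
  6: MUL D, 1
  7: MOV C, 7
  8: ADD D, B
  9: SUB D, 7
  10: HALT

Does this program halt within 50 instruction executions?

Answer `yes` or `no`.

Step 1: PC=0 exec 'ADD A, 6'. After: A=6 B=0 C=0 D=0 ZF=0 PC=1
Step 2: PC=1 exec 'SUB A, 4'. After: A=2 B=0 C=0 D=0 ZF=0 PC=2
Step 3: PC=2 exec 'MUL B, 2'. After: A=2 B=0 C=0 D=0 ZF=1 PC=3
Step 4: PC=3 exec 'MOV B, -5'. After: A=2 B=-5 C=0 D=0 ZF=1 PC=4
Step 5: PC=4 exec 'ADD A, A'. After: A=4 B=-5 C=0 D=0 ZF=0 PC=5
Step 6: PC=5 exec 'MOV A, B'. After: A=-5 B=-5 C=0 D=0 ZF=0 PC=6
Step 7: PC=6 exec 'MUL D, 1'. After: A=-5 B=-5 C=0 D=0 ZF=1 PC=7
Step 8: PC=7 exec 'MOV C, 7'. After: A=-5 B=-5 C=7 D=0 ZF=1 PC=8
Step 9: PC=8 exec 'ADD D, B'. After: A=-5 B=-5 C=7 D=-5 ZF=0 PC=9
Step 10: PC=9 exec 'SUB D, 7'. After: A=-5 B=-5 C=7 D=-12 ZF=0 PC=10
Step 11: PC=10 exec 'HALT'. After: A=-5 B=-5 C=7 D=-12 ZF=0 PC=10 HALTED

Answer: yes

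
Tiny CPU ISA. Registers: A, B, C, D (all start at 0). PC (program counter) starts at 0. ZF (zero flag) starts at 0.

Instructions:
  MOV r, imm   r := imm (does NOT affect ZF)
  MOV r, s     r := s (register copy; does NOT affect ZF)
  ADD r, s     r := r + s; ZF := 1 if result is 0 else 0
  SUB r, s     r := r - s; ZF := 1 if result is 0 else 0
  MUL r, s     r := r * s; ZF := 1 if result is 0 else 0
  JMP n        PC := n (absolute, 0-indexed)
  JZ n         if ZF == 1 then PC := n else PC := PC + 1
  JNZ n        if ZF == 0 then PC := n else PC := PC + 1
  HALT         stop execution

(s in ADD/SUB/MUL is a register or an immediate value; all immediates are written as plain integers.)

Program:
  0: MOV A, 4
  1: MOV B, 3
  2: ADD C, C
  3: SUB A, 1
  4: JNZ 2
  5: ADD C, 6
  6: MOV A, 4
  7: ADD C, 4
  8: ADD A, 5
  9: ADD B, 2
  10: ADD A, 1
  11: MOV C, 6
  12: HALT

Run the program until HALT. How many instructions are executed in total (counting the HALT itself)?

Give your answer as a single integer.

Answer: 22

Derivation:
Step 1: PC=0 exec 'MOV A, 4'. After: A=4 B=0 C=0 D=0 ZF=0 PC=1
Step 2: PC=1 exec 'MOV B, 3'. After: A=4 B=3 C=0 D=0 ZF=0 PC=2
Step 3: PC=2 exec 'ADD C, C'. After: A=4 B=3 C=0 D=0 ZF=1 PC=3
Step 4: PC=3 exec 'SUB A, 1'. After: A=3 B=3 C=0 D=0 ZF=0 PC=4
Step 5: PC=4 exec 'JNZ 2'. After: A=3 B=3 C=0 D=0 ZF=0 PC=2
Step 6: PC=2 exec 'ADD C, C'. After: A=3 B=3 C=0 D=0 ZF=1 PC=3
Step 7: PC=3 exec 'SUB A, 1'. After: A=2 B=3 C=0 D=0 ZF=0 PC=4
Step 8: PC=4 exec 'JNZ 2'. After: A=2 B=3 C=0 D=0 ZF=0 PC=2
Step 9: PC=2 exec 'ADD C, C'. After: A=2 B=3 C=0 D=0 ZF=1 PC=3
Step 10: PC=3 exec 'SUB A, 1'. After: A=1 B=3 C=0 D=0 ZF=0 PC=4
Step 11: PC=4 exec 'JNZ 2'. After: A=1 B=3 C=0 D=0 ZF=0 PC=2
Step 12: PC=2 exec 'ADD C, C'. After: A=1 B=3 C=0 D=0 ZF=1 PC=3
Step 13: PC=3 exec 'SUB A, 1'. After: A=0 B=3 C=0 D=0 ZF=1 PC=4
Step 14: PC=4 exec 'JNZ 2'. After: A=0 B=3 C=0 D=0 ZF=1 PC=5
Step 15: PC=5 exec 'ADD C, 6'. After: A=0 B=3 C=6 D=0 ZF=0 PC=6
Step 16: PC=6 exec 'MOV A, 4'. After: A=4 B=3 C=6 D=0 ZF=0 PC=7
Step 17: PC=7 exec 'ADD C, 4'. After: A=4 B=3 C=10 D=0 ZF=0 PC=8
Step 18: PC=8 exec 'ADD A, 5'. After: A=9 B=3 C=10 D=0 ZF=0 PC=9
Step 19: PC=9 exec 'ADD B, 2'. After: A=9 B=5 C=10 D=0 ZF=0 PC=10
Step 20: PC=10 exec 'ADD A, 1'. After: A=10 B=5 C=10 D=0 ZF=0 PC=11
Step 21: PC=11 exec 'MOV C, 6'. After: A=10 B=5 C=6 D=0 ZF=0 PC=12
Step 22: PC=12 exec 'HALT'. After: A=10 B=5 C=6 D=0 ZF=0 PC=12 HALTED
Total instructions executed: 22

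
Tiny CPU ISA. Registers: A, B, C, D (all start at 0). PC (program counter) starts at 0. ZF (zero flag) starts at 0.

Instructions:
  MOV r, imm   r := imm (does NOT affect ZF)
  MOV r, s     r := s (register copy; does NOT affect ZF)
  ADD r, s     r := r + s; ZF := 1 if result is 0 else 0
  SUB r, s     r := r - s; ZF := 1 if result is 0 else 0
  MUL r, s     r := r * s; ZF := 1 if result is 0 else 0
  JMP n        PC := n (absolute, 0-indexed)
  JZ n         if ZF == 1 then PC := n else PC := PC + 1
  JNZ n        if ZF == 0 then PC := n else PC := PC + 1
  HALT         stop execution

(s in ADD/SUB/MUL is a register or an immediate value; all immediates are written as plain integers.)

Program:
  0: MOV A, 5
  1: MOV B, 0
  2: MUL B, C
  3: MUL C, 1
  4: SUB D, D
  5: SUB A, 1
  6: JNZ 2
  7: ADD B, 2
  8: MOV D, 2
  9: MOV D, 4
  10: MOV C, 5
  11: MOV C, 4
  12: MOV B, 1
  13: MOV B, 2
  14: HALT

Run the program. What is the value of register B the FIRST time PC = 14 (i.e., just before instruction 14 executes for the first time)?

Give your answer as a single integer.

Step 1: PC=0 exec 'MOV A, 5'. After: A=5 B=0 C=0 D=0 ZF=0 PC=1
Step 2: PC=1 exec 'MOV B, 0'. After: A=5 B=0 C=0 D=0 ZF=0 PC=2
Step 3: PC=2 exec 'MUL B, C'. After: A=5 B=0 C=0 D=0 ZF=1 PC=3
Step 4: PC=3 exec 'MUL C, 1'. After: A=5 B=0 C=0 D=0 ZF=1 PC=4
Step 5: PC=4 exec 'SUB D, D'. After: A=5 B=0 C=0 D=0 ZF=1 PC=5
Step 6: PC=5 exec 'SUB A, 1'. After: A=4 B=0 C=0 D=0 ZF=0 PC=6
Step 7: PC=6 exec 'JNZ 2'. After: A=4 B=0 C=0 D=0 ZF=0 PC=2
Step 8: PC=2 exec 'MUL B, C'. After: A=4 B=0 C=0 D=0 ZF=1 PC=3
Step 9: PC=3 exec 'MUL C, 1'. After: A=4 B=0 C=0 D=0 ZF=1 PC=4
Step 10: PC=4 exec 'SUB D, D'. After: A=4 B=0 C=0 D=0 ZF=1 PC=5
Step 11: PC=5 exec 'SUB A, 1'. After: A=3 B=0 C=0 D=0 ZF=0 PC=6
Step 12: PC=6 exec 'JNZ 2'. After: A=3 B=0 C=0 D=0 ZF=0 PC=2
Step 13: PC=2 exec 'MUL B, C'. After: A=3 B=0 C=0 D=0 ZF=1 PC=3
Step 14: PC=3 exec 'MUL C, 1'. After: A=3 B=0 C=0 D=0 ZF=1 PC=4
Step 15: PC=4 exec 'SUB D, D'. After: A=3 B=0 C=0 D=0 ZF=1 PC=5
Step 16: PC=5 exec 'SUB A, 1'. After: A=2 B=0 C=0 D=0 ZF=0 PC=6
Step 17: PC=6 exec 'JNZ 2'. After: A=2 B=0 C=0 D=0 ZF=0 PC=2
Step 18: PC=2 exec 'MUL B, C'. After: A=2 B=0 C=0 D=0 ZF=1 PC=3
Step 19: PC=3 exec 'MUL C, 1'. After: A=2 B=0 C=0 D=0 ZF=1 PC=4
Step 20: PC=4 exec 'SUB D, D'. After: A=2 B=0 C=0 D=0 ZF=1 PC=5
Step 21: PC=5 exec 'SUB A, 1'. After: A=1 B=0 C=0 D=0 ZF=0 PC=6
Step 22: PC=6 exec 'JNZ 2'. After: A=1 B=0 C=0 D=0 ZF=0 PC=2
Step 23: PC=2 exec 'MUL B, C'. After: A=1 B=0 C=0 D=0 ZF=1 PC=3
Step 24: PC=3 exec 'MUL C, 1'. After: A=1 B=0 C=0 D=0 ZF=1 PC=4
Step 25: PC=4 exec 'SUB D, D'. After: A=1 B=0 C=0 D=0 ZF=1 PC=5
Step 26: PC=5 exec 'SUB A, 1'. After: A=0 B=0 C=0 D=0 ZF=1 PC=6
Step 27: PC=6 exec 'JNZ 2'. After: A=0 B=0 C=0 D=0 ZF=1 PC=7
Step 28: PC=7 exec 'ADD B, 2'. After: A=0 B=2 C=0 D=0 ZF=0 PC=8
Step 29: PC=8 exec 'MOV D, 2'. After: A=0 B=2 C=0 D=2 ZF=0 PC=9
Step 30: PC=9 exec 'MOV D, 4'. After: A=0 B=2 C=0 D=4 ZF=0 PC=10
Step 31: PC=10 exec 'MOV C, 5'. After: A=0 B=2 C=5 D=4 ZF=0 PC=11
Step 32: PC=11 exec 'MOV C, 4'. After: A=0 B=2 C=4 D=4 ZF=0 PC=12
Step 33: PC=12 exec 'MOV B, 1'. After: A=0 B=1 C=4 D=4 ZF=0 PC=13
Step 34: PC=13 exec 'MOV B, 2'. After: A=0 B=2 C=4 D=4 ZF=0 PC=14
First time PC=14: B=2

2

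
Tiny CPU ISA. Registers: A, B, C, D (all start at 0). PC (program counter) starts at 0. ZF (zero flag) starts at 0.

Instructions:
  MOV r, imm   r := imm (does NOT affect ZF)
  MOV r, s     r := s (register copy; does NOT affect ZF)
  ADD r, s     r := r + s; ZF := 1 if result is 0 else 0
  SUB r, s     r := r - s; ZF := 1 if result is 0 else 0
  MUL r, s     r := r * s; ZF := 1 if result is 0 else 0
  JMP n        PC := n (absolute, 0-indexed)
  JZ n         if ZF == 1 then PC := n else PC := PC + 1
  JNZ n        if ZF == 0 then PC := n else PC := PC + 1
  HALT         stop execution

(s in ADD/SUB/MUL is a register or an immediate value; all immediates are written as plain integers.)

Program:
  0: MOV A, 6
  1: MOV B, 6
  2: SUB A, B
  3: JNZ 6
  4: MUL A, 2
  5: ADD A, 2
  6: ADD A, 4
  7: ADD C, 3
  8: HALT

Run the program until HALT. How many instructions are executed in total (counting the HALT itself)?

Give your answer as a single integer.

Answer: 9

Derivation:
Step 1: PC=0 exec 'MOV A, 6'. After: A=6 B=0 C=0 D=0 ZF=0 PC=1
Step 2: PC=1 exec 'MOV B, 6'. After: A=6 B=6 C=0 D=0 ZF=0 PC=2
Step 3: PC=2 exec 'SUB A, B'. After: A=0 B=6 C=0 D=0 ZF=1 PC=3
Step 4: PC=3 exec 'JNZ 6'. After: A=0 B=6 C=0 D=0 ZF=1 PC=4
Step 5: PC=4 exec 'MUL A, 2'. After: A=0 B=6 C=0 D=0 ZF=1 PC=5
Step 6: PC=5 exec 'ADD A, 2'. After: A=2 B=6 C=0 D=0 ZF=0 PC=6
Step 7: PC=6 exec 'ADD A, 4'. After: A=6 B=6 C=0 D=0 ZF=0 PC=7
Step 8: PC=7 exec 'ADD C, 3'. After: A=6 B=6 C=3 D=0 ZF=0 PC=8
Step 9: PC=8 exec 'HALT'. After: A=6 B=6 C=3 D=0 ZF=0 PC=8 HALTED
Total instructions executed: 9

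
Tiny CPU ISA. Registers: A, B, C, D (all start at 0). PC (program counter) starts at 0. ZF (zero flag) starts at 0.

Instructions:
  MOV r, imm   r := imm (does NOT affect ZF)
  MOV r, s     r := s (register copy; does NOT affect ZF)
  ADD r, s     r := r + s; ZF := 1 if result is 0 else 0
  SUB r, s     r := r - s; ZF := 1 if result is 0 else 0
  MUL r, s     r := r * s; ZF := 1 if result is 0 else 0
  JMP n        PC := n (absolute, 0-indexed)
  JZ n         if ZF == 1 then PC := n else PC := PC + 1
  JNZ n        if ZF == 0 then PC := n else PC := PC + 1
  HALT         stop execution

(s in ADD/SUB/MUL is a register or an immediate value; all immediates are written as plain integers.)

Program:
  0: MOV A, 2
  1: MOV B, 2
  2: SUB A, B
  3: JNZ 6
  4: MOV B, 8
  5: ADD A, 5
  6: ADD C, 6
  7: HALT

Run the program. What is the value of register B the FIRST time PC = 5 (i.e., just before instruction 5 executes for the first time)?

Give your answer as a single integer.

Step 1: PC=0 exec 'MOV A, 2'. After: A=2 B=0 C=0 D=0 ZF=0 PC=1
Step 2: PC=1 exec 'MOV B, 2'. After: A=2 B=2 C=0 D=0 ZF=0 PC=2
Step 3: PC=2 exec 'SUB A, B'. After: A=0 B=2 C=0 D=0 ZF=1 PC=3
Step 4: PC=3 exec 'JNZ 6'. After: A=0 B=2 C=0 D=0 ZF=1 PC=4
Step 5: PC=4 exec 'MOV B, 8'. After: A=0 B=8 C=0 D=0 ZF=1 PC=5
First time PC=5: B=8

8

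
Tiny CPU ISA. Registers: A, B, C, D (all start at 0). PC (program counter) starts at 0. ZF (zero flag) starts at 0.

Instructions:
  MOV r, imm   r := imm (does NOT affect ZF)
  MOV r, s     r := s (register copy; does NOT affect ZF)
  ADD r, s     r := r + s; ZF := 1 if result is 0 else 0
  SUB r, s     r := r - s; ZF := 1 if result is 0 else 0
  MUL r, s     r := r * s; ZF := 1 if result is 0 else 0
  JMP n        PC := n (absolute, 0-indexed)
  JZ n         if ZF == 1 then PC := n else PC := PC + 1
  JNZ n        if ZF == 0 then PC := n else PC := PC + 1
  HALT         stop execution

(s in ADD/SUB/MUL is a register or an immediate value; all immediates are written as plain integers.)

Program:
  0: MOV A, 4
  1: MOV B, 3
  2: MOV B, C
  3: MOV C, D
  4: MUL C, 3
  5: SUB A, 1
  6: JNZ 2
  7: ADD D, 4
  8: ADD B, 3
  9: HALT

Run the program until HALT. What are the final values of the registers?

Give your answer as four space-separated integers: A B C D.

Step 1: PC=0 exec 'MOV A, 4'. After: A=4 B=0 C=0 D=0 ZF=0 PC=1
Step 2: PC=1 exec 'MOV B, 3'. After: A=4 B=3 C=0 D=0 ZF=0 PC=2
Step 3: PC=2 exec 'MOV B, C'. After: A=4 B=0 C=0 D=0 ZF=0 PC=3
Step 4: PC=3 exec 'MOV C, D'. After: A=4 B=0 C=0 D=0 ZF=0 PC=4
Step 5: PC=4 exec 'MUL C, 3'. After: A=4 B=0 C=0 D=0 ZF=1 PC=5
Step 6: PC=5 exec 'SUB A, 1'. After: A=3 B=0 C=0 D=0 ZF=0 PC=6
Step 7: PC=6 exec 'JNZ 2'. After: A=3 B=0 C=0 D=0 ZF=0 PC=2
Step 8: PC=2 exec 'MOV B, C'. After: A=3 B=0 C=0 D=0 ZF=0 PC=3
Step 9: PC=3 exec 'MOV C, D'. After: A=3 B=0 C=0 D=0 ZF=0 PC=4
Step 10: PC=4 exec 'MUL C, 3'. After: A=3 B=0 C=0 D=0 ZF=1 PC=5
Step 11: PC=5 exec 'SUB A, 1'. After: A=2 B=0 C=0 D=0 ZF=0 PC=6
Step 12: PC=6 exec 'JNZ 2'. After: A=2 B=0 C=0 D=0 ZF=0 PC=2
Step 13: PC=2 exec 'MOV B, C'. After: A=2 B=0 C=0 D=0 ZF=0 PC=3
Step 14: PC=3 exec 'MOV C, D'. After: A=2 B=0 C=0 D=0 ZF=0 PC=4
Step 15: PC=4 exec 'MUL C, 3'. After: A=2 B=0 C=0 D=0 ZF=1 PC=5
Step 16: PC=5 exec 'SUB A, 1'. After: A=1 B=0 C=0 D=0 ZF=0 PC=6
Step 17: PC=6 exec 'JNZ 2'. After: A=1 B=0 C=0 D=0 ZF=0 PC=2
Step 18: PC=2 exec 'MOV B, C'. After: A=1 B=0 C=0 D=0 ZF=0 PC=3
Step 19: PC=3 exec 'MOV C, D'. After: A=1 B=0 C=0 D=0 ZF=0 PC=4
Step 20: PC=4 exec 'MUL C, 3'. After: A=1 B=0 C=0 D=0 ZF=1 PC=5
Step 21: PC=5 exec 'SUB A, 1'. After: A=0 B=0 C=0 D=0 ZF=1 PC=6
Step 22: PC=6 exec 'JNZ 2'. After: A=0 B=0 C=0 D=0 ZF=1 PC=7
Step 23: PC=7 exec 'ADD D, 4'. After: A=0 B=0 C=0 D=4 ZF=0 PC=8
Step 24: PC=8 exec 'ADD B, 3'. After: A=0 B=3 C=0 D=4 ZF=0 PC=9
Step 25: PC=9 exec 'HALT'. After: A=0 B=3 C=0 D=4 ZF=0 PC=9 HALTED

Answer: 0 3 0 4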